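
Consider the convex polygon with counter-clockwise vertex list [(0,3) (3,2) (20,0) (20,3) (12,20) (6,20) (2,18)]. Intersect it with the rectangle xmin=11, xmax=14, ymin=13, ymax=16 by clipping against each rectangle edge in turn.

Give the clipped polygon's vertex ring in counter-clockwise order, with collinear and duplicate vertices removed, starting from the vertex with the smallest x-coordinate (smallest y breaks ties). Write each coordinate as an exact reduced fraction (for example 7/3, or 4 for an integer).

1. After x ≥ 11: [(11,18/17) (20,0) (20,3) (12,20) (11,20)]
2. After x ≤ 14: [(11,18/17) (14,12/17) (14,63/4) (12,20) (11,20)]
3. After y ≥ 13: [(11,13) (14,13) (14,63/4) (12,20) (11,20)]
4. After y ≤ 16: [(11,16) (11,13) (14,13) (14,63/4) (236/17,16)]
5. Canonical ring: [(11,13) (14,13) (14,63/4) (236/17,16) (11,16)]

Clipped polygon: [(11,13) (14,13) (14,63/4) (236/17,16) (11,16)]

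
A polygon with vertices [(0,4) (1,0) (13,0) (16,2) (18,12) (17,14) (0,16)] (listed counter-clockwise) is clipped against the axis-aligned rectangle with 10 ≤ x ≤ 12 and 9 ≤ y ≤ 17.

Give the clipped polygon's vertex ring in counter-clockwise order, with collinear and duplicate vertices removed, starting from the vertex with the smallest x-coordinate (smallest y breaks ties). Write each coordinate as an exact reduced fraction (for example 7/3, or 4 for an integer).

Clipped polygon: [(10,9) (12,9) (12,248/17) (10,252/17)]

1. After x ≥ 10: [(10,0) (13,0) (16,2) (18,12) (17,14) (10,252/17)]
2. After x ≤ 12: [(10,0) (12,0) (12,248/17) (10,252/17)]
3. After y ≥ 9: [(10,9) (12,9) (12,248/17) (10,252/17)]
4. After y ≤ 17: [(10,9) (12,9) (12,248/17) (10,252/17)]
5. Canonical ring: [(10,9) (12,9) (12,248/17) (10,252/17)]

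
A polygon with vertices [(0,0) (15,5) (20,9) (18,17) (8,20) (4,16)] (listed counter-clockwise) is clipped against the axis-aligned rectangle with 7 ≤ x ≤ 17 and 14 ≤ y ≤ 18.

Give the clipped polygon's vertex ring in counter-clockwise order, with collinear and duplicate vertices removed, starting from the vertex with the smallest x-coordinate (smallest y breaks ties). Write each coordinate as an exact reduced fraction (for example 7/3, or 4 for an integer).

Clipped polygon: [(7,14) (17,14) (17,173/10) (44/3,18) (7,18)]

1. After x ≥ 7: [(7,7/3) (15,5) (20,9) (18,17) (8,20) (7,19)]
2. After x ≤ 17: [(7,7/3) (15,5) (17,33/5) (17,173/10) (8,20) (7,19)]
3. After y ≥ 14: [(7,14) (17,14) (17,173/10) (8,20) (7,19)]
4. After y ≤ 18: [(7,18) (7,14) (17,14) (17,173/10) (44/3,18)]
5. Canonical ring: [(7,14) (17,14) (17,173/10) (44/3,18) (7,18)]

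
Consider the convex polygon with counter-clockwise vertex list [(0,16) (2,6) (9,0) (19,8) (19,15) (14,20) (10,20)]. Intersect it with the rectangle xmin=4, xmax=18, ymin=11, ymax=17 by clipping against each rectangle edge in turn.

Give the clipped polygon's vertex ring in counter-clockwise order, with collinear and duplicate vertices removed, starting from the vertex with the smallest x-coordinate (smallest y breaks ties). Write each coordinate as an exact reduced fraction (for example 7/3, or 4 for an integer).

Clipped polygon: [(4,11) (18,11) (18,16) (17,17) (4,17)]

1. After x ≥ 4: [(4,88/5) (4,30/7) (9,0) (19,8) (19,15) (14,20) (10,20)]
2. After x ≤ 18: [(4,88/5) (4,30/7) (9,0) (18,36/5) (18,16) (14,20) (10,20)]
3. After y ≥ 11: [(4,88/5) (4,11) (18,11) (18,16) (14,20) (10,20)]
4. After y ≤ 17: [(4,17) (4,11) (18,11) (18,16) (17,17)]
5. Canonical ring: [(4,11) (18,11) (18,16) (17,17) (4,17)]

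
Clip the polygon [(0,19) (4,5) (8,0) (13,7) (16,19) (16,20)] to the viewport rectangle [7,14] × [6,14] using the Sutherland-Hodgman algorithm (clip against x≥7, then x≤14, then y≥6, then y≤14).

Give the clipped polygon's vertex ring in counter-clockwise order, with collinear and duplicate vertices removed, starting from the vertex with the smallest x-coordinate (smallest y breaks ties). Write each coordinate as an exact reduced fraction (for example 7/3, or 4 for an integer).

Clipped polygon: [(7,6) (86/7,6) (13,7) (14,11) (14,14) (7,14)]

1. After x ≥ 7: [(7,311/16) (7,5/4) (8,0) (13,7) (16,19) (16,20)]
2. After x ≤ 14: [(14,159/8) (7,311/16) (7,5/4) (8,0) (13,7) (14,11)]
3. After y ≥ 6: [(14,159/8) (7,311/16) (7,6) (86/7,6) (13,7) (14,11)]
4. After y ≤ 14: [(14,14) (7,14) (7,6) (86/7,6) (13,7) (14,11)]
5. Canonical ring: [(7,6) (86/7,6) (13,7) (14,11) (14,14) (7,14)]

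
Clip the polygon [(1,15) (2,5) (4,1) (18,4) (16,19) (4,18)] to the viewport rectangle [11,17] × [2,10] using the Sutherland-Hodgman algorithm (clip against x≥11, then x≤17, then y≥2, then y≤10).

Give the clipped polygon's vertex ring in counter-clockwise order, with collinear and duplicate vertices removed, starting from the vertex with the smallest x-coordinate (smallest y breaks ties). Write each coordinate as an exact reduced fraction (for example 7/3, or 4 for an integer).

1. After x ≥ 11: [(11,5/2) (18,4) (16,19) (11,223/12)]
2. After x ≤ 17: [(11,5/2) (17,53/14) (17,23/2) (16,19) (11,223/12)]
3. After y ≥ 2: [(11,5/2) (17,53/14) (17,23/2) (16,19) (11,223/12)]
4. After y ≤ 10: [(11,10) (11,5/2) (17,53/14) (17,10)]
5. Canonical ring: [(11,5/2) (17,53/14) (17,10) (11,10)]

Clipped polygon: [(11,5/2) (17,53/14) (17,10) (11,10)]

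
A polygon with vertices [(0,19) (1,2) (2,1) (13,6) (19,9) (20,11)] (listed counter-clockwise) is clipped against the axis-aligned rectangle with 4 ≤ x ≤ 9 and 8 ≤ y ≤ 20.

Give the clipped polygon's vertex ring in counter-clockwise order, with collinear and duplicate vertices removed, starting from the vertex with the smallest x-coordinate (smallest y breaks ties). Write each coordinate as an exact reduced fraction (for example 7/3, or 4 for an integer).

1. After x ≥ 4: [(4,87/5) (4,21/11) (13,6) (19,9) (20,11)]
2. After x ≤ 9: [(9,77/5) (4,87/5) (4,21/11) (9,46/11)]
3. After y ≥ 8: [(9,8) (9,77/5) (4,87/5) (4,8)]
4. After y ≤ 20: [(9,8) (9,77/5) (4,87/5) (4,8)]
5. Canonical ring: [(4,8) (9,8) (9,77/5) (4,87/5)]

Clipped polygon: [(4,8) (9,8) (9,77/5) (4,87/5)]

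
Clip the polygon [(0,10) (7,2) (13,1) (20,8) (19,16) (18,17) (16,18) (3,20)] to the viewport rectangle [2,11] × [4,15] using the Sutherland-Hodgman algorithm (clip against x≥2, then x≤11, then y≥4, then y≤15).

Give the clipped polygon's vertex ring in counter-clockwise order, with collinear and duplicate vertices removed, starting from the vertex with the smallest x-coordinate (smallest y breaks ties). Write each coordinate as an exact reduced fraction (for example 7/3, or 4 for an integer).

Clipped polygon: [(2,54/7) (21/4,4) (11,4) (11,15) (2,15)]

1. After x ≥ 2: [(2,50/3) (2,54/7) (7,2) (13,1) (20,8) (19,16) (18,17) (16,18) (3,20)]
2. After x ≤ 11: [(2,50/3) (2,54/7) (7,2) (11,4/3) (11,244/13) (3,20)]
3. After y ≥ 4: [(2,50/3) (2,54/7) (21/4,4) (11,4) (11,244/13) (3,20)]
4. After y ≤ 15: [(2,15) (2,54/7) (21/4,4) (11,4) (11,15)]
5. Canonical ring: [(2,54/7) (21/4,4) (11,4) (11,15) (2,15)]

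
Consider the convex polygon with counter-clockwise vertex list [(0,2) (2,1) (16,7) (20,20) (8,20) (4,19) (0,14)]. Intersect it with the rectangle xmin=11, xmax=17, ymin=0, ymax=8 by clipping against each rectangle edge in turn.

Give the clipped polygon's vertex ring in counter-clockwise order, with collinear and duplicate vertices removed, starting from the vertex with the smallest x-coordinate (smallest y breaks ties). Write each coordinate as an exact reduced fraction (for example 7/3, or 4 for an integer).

Clipped polygon: [(11,34/7) (16,7) (212/13,8) (11,8)]

1. After x ≥ 11: [(11,34/7) (16,7) (20,20) (11,20)]
2. After x ≤ 17: [(11,34/7) (16,7) (17,41/4) (17,20) (11,20)]
3. After y ≥ 0: [(11,34/7) (16,7) (17,41/4) (17,20) (11,20)]
4. After y ≤ 8: [(11,8) (11,34/7) (16,7) (212/13,8)]
5. Canonical ring: [(11,34/7) (16,7) (212/13,8) (11,8)]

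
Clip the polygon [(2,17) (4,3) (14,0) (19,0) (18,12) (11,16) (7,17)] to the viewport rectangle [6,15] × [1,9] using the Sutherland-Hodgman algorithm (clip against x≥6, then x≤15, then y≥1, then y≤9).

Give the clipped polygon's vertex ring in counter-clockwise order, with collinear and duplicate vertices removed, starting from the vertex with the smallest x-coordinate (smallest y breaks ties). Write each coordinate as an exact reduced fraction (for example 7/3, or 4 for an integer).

Clipped polygon: [(6,12/5) (32/3,1) (15,1) (15,9) (6,9)]

1. After x ≥ 6: [(6,17) (6,12/5) (14,0) (19,0) (18,12) (11,16) (7,17)]
2. After x ≤ 15: [(6,17) (6,12/5) (14,0) (15,0) (15,96/7) (11,16) (7,17)]
3. After y ≥ 1: [(6,17) (6,12/5) (32/3,1) (15,1) (15,96/7) (11,16) (7,17)]
4. After y ≤ 9: [(6,9) (6,12/5) (32/3,1) (15,1) (15,9)]
5. Canonical ring: [(6,12/5) (32/3,1) (15,1) (15,9) (6,9)]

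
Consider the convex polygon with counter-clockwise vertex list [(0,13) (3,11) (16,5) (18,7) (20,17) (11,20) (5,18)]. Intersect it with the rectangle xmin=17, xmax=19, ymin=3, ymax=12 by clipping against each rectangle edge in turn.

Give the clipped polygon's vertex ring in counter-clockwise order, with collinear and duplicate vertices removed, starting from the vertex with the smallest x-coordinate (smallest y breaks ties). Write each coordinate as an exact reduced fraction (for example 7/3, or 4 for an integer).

1. After x ≥ 17: [(17,6) (18,7) (20,17) (17,18)]
2. After x ≤ 19: [(17,6) (18,7) (19,12) (19,52/3) (17,18)]
3. After y ≥ 3: [(17,6) (18,7) (19,12) (19,52/3) (17,18)]
4. After y ≤ 12: [(17,12) (17,6) (18,7) (19,12) (19,12)]
5. Canonical ring: [(17,6) (18,7) (19,12) (17,12)]

Clipped polygon: [(17,6) (18,7) (19,12) (17,12)]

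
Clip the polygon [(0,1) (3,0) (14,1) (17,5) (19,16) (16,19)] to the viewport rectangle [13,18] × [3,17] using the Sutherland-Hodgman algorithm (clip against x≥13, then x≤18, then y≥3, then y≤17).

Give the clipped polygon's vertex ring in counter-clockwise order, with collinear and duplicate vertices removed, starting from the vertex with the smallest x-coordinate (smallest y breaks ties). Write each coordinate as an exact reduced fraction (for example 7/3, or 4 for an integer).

1. After x ≥ 13: [(13,125/8) (13,10/11) (14,1) (17,5) (19,16) (16,19)]
2. After x ≤ 18: [(13,125/8) (13,10/11) (14,1) (17,5) (18,21/2) (18,17) (16,19)]
3. After y ≥ 3: [(13,125/8) (13,3) (31/2,3) (17,5) (18,21/2) (18,17) (16,19)]
4. After y ≤ 17: [(128/9,17) (13,125/8) (13,3) (31/2,3) (17,5) (18,21/2) (18,17) (18,17)]
5. Canonical ring: [(13,3) (31/2,3) (17,5) (18,21/2) (18,17) (128/9,17) (13,125/8)]

Clipped polygon: [(13,3) (31/2,3) (17,5) (18,21/2) (18,17) (128/9,17) (13,125/8)]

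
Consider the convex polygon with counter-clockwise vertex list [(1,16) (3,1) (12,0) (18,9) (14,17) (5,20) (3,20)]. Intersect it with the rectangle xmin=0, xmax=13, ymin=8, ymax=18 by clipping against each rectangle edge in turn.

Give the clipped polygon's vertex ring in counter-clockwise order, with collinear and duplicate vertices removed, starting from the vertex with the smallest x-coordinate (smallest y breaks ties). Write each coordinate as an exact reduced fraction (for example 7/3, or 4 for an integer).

1. After x ≥ 0: [(1,16) (3,1) (12,0) (18,9) (14,17) (5,20) (3,20)]
2. After x ≤ 13: [(1,16) (3,1) (12,0) (13,3/2) (13,52/3) (5,20) (3,20)]
3. After y ≥ 8: [(1,16) (31/15,8) (13,8) (13,52/3) (5,20) (3,20)]
4. After y ≤ 18: [(2,18) (1,16) (31/15,8) (13,8) (13,52/3) (11,18)]
5. Canonical ring: [(1,16) (31/15,8) (13,8) (13,52/3) (11,18) (2,18)]

Clipped polygon: [(1,16) (31/15,8) (13,8) (13,52/3) (11,18) (2,18)]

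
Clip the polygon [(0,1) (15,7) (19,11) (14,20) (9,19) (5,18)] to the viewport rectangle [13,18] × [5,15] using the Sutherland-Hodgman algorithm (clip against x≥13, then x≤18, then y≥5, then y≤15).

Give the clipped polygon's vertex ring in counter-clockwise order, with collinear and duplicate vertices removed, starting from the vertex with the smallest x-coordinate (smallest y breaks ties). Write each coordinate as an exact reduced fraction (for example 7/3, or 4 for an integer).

Clipped polygon: [(13,31/5) (15,7) (18,10) (18,64/5) (151/9,15) (13,15)]

1. After x ≥ 13: [(13,31/5) (15,7) (19,11) (14,20) (13,99/5)]
2. After x ≤ 18: [(13,31/5) (15,7) (18,10) (18,64/5) (14,20) (13,99/5)]
3. After y ≥ 5: [(13,31/5) (15,7) (18,10) (18,64/5) (14,20) (13,99/5)]
4. After y ≤ 15: [(13,15) (13,31/5) (15,7) (18,10) (18,64/5) (151/9,15)]
5. Canonical ring: [(13,31/5) (15,7) (18,10) (18,64/5) (151/9,15) (13,15)]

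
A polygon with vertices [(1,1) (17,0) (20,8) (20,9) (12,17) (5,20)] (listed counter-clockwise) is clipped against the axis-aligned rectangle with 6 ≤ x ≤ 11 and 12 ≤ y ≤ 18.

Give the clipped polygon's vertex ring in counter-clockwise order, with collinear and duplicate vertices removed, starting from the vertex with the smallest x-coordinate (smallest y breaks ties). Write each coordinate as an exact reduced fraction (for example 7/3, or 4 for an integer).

1. After x ≥ 6: [(6,11/16) (17,0) (20,8) (20,9) (12,17) (6,137/7)]
2. After x ≤ 11: [(6,11/16) (11,3/8) (11,122/7) (6,137/7)]
3. After y ≥ 12: [(6,12) (11,12) (11,122/7) (6,137/7)]
4. After y ≤ 18: [(6,18) (6,12) (11,12) (11,122/7) (29/3,18)]
5. Canonical ring: [(6,12) (11,12) (11,122/7) (29/3,18) (6,18)]

Clipped polygon: [(6,12) (11,12) (11,122/7) (29/3,18) (6,18)]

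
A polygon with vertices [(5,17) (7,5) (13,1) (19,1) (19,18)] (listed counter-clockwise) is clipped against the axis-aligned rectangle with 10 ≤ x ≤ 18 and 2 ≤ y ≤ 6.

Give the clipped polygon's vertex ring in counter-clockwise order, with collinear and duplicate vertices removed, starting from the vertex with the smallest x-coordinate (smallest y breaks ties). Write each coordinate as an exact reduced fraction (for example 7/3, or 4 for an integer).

1. After x ≥ 10: [(10,243/14) (10,3) (13,1) (19,1) (19,18)]
2. After x ≤ 18: [(18,251/14) (10,243/14) (10,3) (13,1) (18,1)]
3. After y ≥ 2: [(18,2) (18,251/14) (10,243/14) (10,3) (23/2,2)]
4. After y ≤ 6: [(18,2) (18,6) (10,6) (10,3) (23/2,2)]
5. Canonical ring: [(10,3) (23/2,2) (18,2) (18,6) (10,6)]

Clipped polygon: [(10,3) (23/2,2) (18,2) (18,6) (10,6)]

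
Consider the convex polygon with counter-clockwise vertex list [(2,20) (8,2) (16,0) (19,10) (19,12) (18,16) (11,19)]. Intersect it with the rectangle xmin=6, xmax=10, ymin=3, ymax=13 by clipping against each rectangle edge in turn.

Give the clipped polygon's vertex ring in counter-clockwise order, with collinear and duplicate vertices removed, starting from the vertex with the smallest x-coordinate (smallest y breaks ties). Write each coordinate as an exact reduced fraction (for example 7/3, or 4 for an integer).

Clipped polygon: [(6,8) (23/3,3) (10,3) (10,13) (6,13)]

1. After x ≥ 6: [(6,176/9) (6,8) (8,2) (16,0) (19,10) (19,12) (18,16) (11,19)]
2. After x ≤ 10: [(10,172/9) (6,176/9) (6,8) (8,2) (10,3/2)]
3. After y ≥ 3: [(10,3) (10,172/9) (6,176/9) (6,8) (23/3,3)]
4. After y ≤ 13: [(10,3) (10,13) (6,13) (6,8) (23/3,3)]
5. Canonical ring: [(6,8) (23/3,3) (10,3) (10,13) (6,13)]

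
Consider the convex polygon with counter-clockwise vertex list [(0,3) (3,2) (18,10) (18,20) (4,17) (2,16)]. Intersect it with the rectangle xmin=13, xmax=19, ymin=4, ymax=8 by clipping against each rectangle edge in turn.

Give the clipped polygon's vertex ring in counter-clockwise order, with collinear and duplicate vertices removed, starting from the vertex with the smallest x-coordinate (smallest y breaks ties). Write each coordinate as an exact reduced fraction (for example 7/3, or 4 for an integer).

1. After x ≥ 13: [(13,22/3) (18,10) (18,20) (13,265/14)]
2. After x ≤ 19: [(13,22/3) (18,10) (18,20) (13,265/14)]
3. After y ≥ 4: [(13,22/3) (18,10) (18,20) (13,265/14)]
4. After y ≤ 8: [(13,8) (13,22/3) (57/4,8)]
5. Canonical ring: [(13,22/3) (57/4,8) (13,8)]

Clipped polygon: [(13,22/3) (57/4,8) (13,8)]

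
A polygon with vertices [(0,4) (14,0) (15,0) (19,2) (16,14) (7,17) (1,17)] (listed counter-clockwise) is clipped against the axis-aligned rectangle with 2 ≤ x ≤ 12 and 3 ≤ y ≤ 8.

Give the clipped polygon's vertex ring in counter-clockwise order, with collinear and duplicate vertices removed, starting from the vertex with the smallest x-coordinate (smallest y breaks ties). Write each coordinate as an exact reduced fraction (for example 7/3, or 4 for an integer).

Clipped polygon: [(2,24/7) (7/2,3) (12,3) (12,8) (2,8)]

1. After x ≥ 2: [(2,24/7) (14,0) (15,0) (19,2) (16,14) (7,17) (2,17)]
2. After x ≤ 12: [(2,24/7) (12,4/7) (12,46/3) (7,17) (2,17)]
3. After y ≥ 3: [(2,24/7) (7/2,3) (12,3) (12,46/3) (7,17) (2,17)]
4. After y ≤ 8: [(2,8) (2,24/7) (7/2,3) (12,3) (12,8)]
5. Canonical ring: [(2,24/7) (7/2,3) (12,3) (12,8) (2,8)]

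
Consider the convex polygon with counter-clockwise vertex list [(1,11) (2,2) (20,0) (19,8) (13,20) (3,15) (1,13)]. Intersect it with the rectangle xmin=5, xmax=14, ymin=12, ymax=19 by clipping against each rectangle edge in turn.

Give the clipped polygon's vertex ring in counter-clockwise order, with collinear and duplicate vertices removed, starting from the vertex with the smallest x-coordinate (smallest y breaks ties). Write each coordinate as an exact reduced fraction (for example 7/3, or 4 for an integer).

Clipped polygon: [(5,12) (14,12) (14,18) (27/2,19) (11,19) (5,16)]

1. After x ≥ 5: [(5,5/3) (20,0) (19,8) (13,20) (5,16)]
2. After x ≤ 14: [(5,5/3) (14,2/3) (14,18) (13,20) (5,16)]
3. After y ≥ 12: [(5,12) (14,12) (14,18) (13,20) (5,16)]
4. After y ≤ 19: [(5,12) (14,12) (14,18) (27/2,19) (11,19) (5,16)]
5. Canonical ring: [(5,12) (14,12) (14,18) (27/2,19) (11,19) (5,16)]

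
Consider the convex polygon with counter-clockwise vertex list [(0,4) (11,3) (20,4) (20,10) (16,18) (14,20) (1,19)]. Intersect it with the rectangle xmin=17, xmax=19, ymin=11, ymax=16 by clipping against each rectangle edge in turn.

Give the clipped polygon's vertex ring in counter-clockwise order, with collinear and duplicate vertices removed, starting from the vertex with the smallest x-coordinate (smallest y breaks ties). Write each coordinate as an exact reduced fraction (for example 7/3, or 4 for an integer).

Clipped polygon: [(17,11) (19,11) (19,12) (17,16)]

1. After x ≥ 17: [(17,11/3) (20,4) (20,10) (17,16)]
2. After x ≤ 19: [(17,11/3) (19,35/9) (19,12) (17,16)]
3. After y ≥ 11: [(17,11) (19,11) (19,12) (17,16)]
4. After y ≤ 16: [(17,11) (19,11) (19,12) (17,16)]
5. Canonical ring: [(17,11) (19,11) (19,12) (17,16)]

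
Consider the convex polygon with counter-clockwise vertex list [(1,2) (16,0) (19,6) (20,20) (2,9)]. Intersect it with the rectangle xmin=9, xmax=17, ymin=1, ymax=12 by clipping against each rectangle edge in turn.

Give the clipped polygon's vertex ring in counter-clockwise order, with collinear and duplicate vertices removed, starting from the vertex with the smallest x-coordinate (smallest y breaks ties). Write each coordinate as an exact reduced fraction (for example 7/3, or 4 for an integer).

1. After x ≥ 9: [(9,14/15) (16,0) (19,6) (20,20) (9,239/18)]
2. After x ≤ 17: [(9,14/15) (16,0) (17,2) (17,109/6) (9,239/18)]
3. After y ≥ 1: [(9,1) (33/2,1) (17,2) (17,109/6) (9,239/18)]
4. After y ≤ 12: [(9,12) (9,1) (33/2,1) (17,2) (17,12)]
5. Canonical ring: [(9,1) (33/2,1) (17,2) (17,12) (9,12)]

Clipped polygon: [(9,1) (33/2,1) (17,2) (17,12) (9,12)]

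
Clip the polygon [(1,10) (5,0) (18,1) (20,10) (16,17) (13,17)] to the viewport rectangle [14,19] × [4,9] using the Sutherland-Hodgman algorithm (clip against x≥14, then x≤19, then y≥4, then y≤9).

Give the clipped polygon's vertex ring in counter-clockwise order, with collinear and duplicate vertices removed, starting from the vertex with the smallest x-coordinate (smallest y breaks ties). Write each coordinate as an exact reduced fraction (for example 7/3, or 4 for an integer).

Clipped polygon: [(14,4) (56/3,4) (19,11/2) (19,9) (14,9)]

1. After x ≥ 14: [(14,9/13) (18,1) (20,10) (16,17) (14,17)]
2. After x ≤ 19: [(14,9/13) (18,1) (19,11/2) (19,47/4) (16,17) (14,17)]
3. After y ≥ 4: [(14,4) (56/3,4) (19,11/2) (19,47/4) (16,17) (14,17)]
4. After y ≤ 9: [(14,9) (14,4) (56/3,4) (19,11/2) (19,9)]
5. Canonical ring: [(14,4) (56/3,4) (19,11/2) (19,9) (14,9)]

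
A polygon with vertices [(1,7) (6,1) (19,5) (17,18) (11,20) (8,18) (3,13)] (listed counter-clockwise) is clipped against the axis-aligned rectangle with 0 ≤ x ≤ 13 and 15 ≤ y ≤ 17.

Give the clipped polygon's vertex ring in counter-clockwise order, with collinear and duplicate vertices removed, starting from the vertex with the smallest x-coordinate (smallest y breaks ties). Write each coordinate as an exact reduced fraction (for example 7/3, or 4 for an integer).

Clipped polygon: [(5,15) (13,15) (13,17) (7,17)]

1. After x ≥ 0: [(1,7) (6,1) (19,5) (17,18) (11,20) (8,18) (3,13)]
2. After x ≤ 13: [(1,7) (6,1) (13,41/13) (13,58/3) (11,20) (8,18) (3,13)]
3. After y ≥ 15: [(13,15) (13,58/3) (11,20) (8,18) (5,15)]
4. After y ≤ 17: [(13,15) (13,17) (7,17) (5,15)]
5. Canonical ring: [(5,15) (13,15) (13,17) (7,17)]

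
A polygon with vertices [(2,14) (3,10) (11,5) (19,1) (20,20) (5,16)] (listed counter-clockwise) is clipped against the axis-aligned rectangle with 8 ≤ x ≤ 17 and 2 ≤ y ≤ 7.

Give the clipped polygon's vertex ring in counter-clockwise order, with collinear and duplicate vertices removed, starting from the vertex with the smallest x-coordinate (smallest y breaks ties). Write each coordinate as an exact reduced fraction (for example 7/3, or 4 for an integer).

1. After x ≥ 8: [(8,55/8) (11,5) (19,1) (20,20) (8,84/5)]
2. After x ≤ 17: [(8,55/8) (11,5) (17,2) (17,96/5) (8,84/5)]
3. After y ≥ 2: [(8,55/8) (11,5) (17,2) (17,96/5) (8,84/5)]
4. After y ≤ 7: [(8,7) (8,55/8) (11,5) (17,2) (17,7)]
5. Canonical ring: [(8,55/8) (11,5) (17,2) (17,7) (8,7)]

Clipped polygon: [(8,55/8) (11,5) (17,2) (17,7) (8,7)]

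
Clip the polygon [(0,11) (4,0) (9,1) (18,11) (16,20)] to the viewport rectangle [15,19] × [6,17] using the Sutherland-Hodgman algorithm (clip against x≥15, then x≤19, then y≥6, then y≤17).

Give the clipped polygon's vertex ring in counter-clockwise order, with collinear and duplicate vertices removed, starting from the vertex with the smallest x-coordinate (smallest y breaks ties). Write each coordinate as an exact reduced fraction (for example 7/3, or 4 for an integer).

1. After x ≥ 15: [(15,311/16) (15,23/3) (18,11) (16,20)]
2. After x ≤ 19: [(15,311/16) (15,23/3) (18,11) (16,20)]
3. After y ≥ 6: [(15,311/16) (15,23/3) (18,11) (16,20)]
4. After y ≤ 17: [(15,17) (15,23/3) (18,11) (50/3,17)]
5. Canonical ring: [(15,23/3) (18,11) (50/3,17) (15,17)]

Clipped polygon: [(15,23/3) (18,11) (50/3,17) (15,17)]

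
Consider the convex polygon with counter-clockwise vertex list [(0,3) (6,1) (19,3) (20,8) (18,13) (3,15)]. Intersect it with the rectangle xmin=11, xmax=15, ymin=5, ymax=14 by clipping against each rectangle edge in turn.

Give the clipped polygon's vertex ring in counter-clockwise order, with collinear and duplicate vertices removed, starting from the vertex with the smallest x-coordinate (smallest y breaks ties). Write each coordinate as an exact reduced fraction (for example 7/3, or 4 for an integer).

Clipped polygon: [(11,5) (15,5) (15,67/5) (11,209/15)]

1. After x ≥ 11: [(11,23/13) (19,3) (20,8) (18,13) (11,209/15)]
2. After x ≤ 15: [(11,23/13) (15,31/13) (15,67/5) (11,209/15)]
3. After y ≥ 5: [(11,5) (15,5) (15,67/5) (11,209/15)]
4. After y ≤ 14: [(11,5) (15,5) (15,67/5) (11,209/15)]
5. Canonical ring: [(11,5) (15,5) (15,67/5) (11,209/15)]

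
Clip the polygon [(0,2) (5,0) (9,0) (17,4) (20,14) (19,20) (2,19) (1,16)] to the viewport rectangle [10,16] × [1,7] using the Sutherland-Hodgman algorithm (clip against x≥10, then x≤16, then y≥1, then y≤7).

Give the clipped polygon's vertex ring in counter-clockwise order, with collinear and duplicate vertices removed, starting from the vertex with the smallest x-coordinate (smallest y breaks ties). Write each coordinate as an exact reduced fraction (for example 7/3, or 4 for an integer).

1. After x ≥ 10: [(10,1/2) (17,4) (20,14) (19,20) (10,331/17)]
2. After x ≤ 16: [(10,1/2) (16,7/2) (16,337/17) (10,331/17)]
3. After y ≥ 1: [(10,1) (11,1) (16,7/2) (16,337/17) (10,331/17)]
4. After y ≤ 7: [(10,7) (10,1) (11,1) (16,7/2) (16,7)]
5. Canonical ring: [(10,1) (11,1) (16,7/2) (16,7) (10,7)]

Clipped polygon: [(10,1) (11,1) (16,7/2) (16,7) (10,7)]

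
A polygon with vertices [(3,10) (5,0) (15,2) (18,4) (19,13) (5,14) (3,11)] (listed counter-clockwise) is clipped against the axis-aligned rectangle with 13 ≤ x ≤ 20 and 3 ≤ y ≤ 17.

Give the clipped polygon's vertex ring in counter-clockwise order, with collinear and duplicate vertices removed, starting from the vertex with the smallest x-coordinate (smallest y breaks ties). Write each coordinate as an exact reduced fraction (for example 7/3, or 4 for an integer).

1. After x ≥ 13: [(13,8/5) (15,2) (18,4) (19,13) (13,94/7)]
2. After x ≤ 20: [(13,8/5) (15,2) (18,4) (19,13) (13,94/7)]
3. After y ≥ 3: [(13,3) (33/2,3) (18,4) (19,13) (13,94/7)]
4. After y ≤ 17: [(13,3) (33/2,3) (18,4) (19,13) (13,94/7)]
5. Canonical ring: [(13,3) (33/2,3) (18,4) (19,13) (13,94/7)]

Clipped polygon: [(13,3) (33/2,3) (18,4) (19,13) (13,94/7)]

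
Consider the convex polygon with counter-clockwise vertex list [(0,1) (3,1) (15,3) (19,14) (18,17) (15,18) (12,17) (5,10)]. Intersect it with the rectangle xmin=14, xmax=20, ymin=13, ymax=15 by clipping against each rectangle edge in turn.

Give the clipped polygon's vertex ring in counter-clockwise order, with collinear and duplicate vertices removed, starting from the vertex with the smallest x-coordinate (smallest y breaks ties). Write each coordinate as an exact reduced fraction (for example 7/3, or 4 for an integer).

1. After x ≥ 14: [(14,17/6) (15,3) (19,14) (18,17) (15,18) (14,53/3)]
2. After x ≤ 20: [(14,17/6) (15,3) (19,14) (18,17) (15,18) (14,53/3)]
3. After y ≥ 13: [(14,13) (205/11,13) (19,14) (18,17) (15,18) (14,53/3)]
4. After y ≤ 15: [(14,15) (14,13) (205/11,13) (19,14) (56/3,15)]
5. Canonical ring: [(14,13) (205/11,13) (19,14) (56/3,15) (14,15)]

Clipped polygon: [(14,13) (205/11,13) (19,14) (56/3,15) (14,15)]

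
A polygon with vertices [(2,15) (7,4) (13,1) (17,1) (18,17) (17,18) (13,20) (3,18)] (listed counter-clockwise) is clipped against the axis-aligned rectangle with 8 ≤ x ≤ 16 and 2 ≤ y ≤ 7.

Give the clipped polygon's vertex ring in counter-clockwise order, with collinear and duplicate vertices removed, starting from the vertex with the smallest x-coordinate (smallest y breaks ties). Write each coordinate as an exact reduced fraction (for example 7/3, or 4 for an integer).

1. After x ≥ 8: [(8,7/2) (13,1) (17,1) (18,17) (17,18) (13,20) (8,19)]
2. After x ≤ 16: [(8,7/2) (13,1) (16,1) (16,37/2) (13,20) (8,19)]
3. After y ≥ 2: [(8,7/2) (11,2) (16,2) (16,37/2) (13,20) (8,19)]
4. After y ≤ 7: [(8,7) (8,7/2) (11,2) (16,2) (16,7)]
5. Canonical ring: [(8,7/2) (11,2) (16,2) (16,7) (8,7)]

Clipped polygon: [(8,7/2) (11,2) (16,2) (16,7) (8,7)]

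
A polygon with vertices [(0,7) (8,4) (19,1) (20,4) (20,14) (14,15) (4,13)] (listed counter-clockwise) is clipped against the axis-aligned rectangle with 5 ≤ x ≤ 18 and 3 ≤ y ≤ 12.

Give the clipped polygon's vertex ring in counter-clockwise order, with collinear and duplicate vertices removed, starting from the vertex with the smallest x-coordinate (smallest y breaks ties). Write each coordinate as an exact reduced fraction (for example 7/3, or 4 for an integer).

Clipped polygon: [(5,41/8) (8,4) (35/3,3) (18,3) (18,12) (5,12)]

1. After x ≥ 5: [(5,41/8) (8,4) (19,1) (20,4) (20,14) (14,15) (5,66/5)]
2. After x ≤ 18: [(5,41/8) (8,4) (18,14/11) (18,43/3) (14,15) (5,66/5)]
3. After y ≥ 3: [(5,41/8) (8,4) (35/3,3) (18,3) (18,43/3) (14,15) (5,66/5)]
4. After y ≤ 12: [(5,12) (5,41/8) (8,4) (35/3,3) (18,3) (18,12)]
5. Canonical ring: [(5,41/8) (8,4) (35/3,3) (18,3) (18,12) (5,12)]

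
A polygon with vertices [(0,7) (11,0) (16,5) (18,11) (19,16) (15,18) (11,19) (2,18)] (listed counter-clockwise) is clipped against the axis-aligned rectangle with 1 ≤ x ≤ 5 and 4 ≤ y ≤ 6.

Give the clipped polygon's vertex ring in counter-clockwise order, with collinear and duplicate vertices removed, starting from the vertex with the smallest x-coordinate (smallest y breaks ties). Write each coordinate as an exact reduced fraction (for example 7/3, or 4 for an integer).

Clipped polygon: [(11/7,6) (33/7,4) (5,4) (5,6)]

1. After x ≥ 1: [(1,25/2) (1,70/11) (11,0) (16,5) (18,11) (19,16) (15,18) (11,19) (2,18)]
2. After x ≤ 5: [(1,25/2) (1,70/11) (5,42/11) (5,55/3) (2,18)]
3. After y ≥ 4: [(1,25/2) (1,70/11) (33/7,4) (5,4) (5,55/3) (2,18)]
4. After y ≤ 6: [(11/7,6) (33/7,4) (5,4) (5,6)]
5. Canonical ring: [(11/7,6) (33/7,4) (5,4) (5,6)]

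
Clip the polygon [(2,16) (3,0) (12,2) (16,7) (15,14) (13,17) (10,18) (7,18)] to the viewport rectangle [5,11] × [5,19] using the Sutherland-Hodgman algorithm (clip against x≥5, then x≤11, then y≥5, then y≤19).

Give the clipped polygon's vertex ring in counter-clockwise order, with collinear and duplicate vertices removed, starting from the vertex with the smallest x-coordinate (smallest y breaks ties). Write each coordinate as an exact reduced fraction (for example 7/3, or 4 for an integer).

1. After x ≥ 5: [(5,86/5) (5,4/9) (12,2) (16,7) (15,14) (13,17) (10,18) (7,18)]
2. After x ≤ 11: [(5,86/5) (5,4/9) (11,16/9) (11,53/3) (10,18) (7,18)]
3. After y ≥ 5: [(5,86/5) (5,5) (11,5) (11,53/3) (10,18) (7,18)]
4. After y ≤ 19: [(5,86/5) (5,5) (11,5) (11,53/3) (10,18) (7,18)]
5. Canonical ring: [(5,5) (11,5) (11,53/3) (10,18) (7,18) (5,86/5)]

Clipped polygon: [(5,5) (11,5) (11,53/3) (10,18) (7,18) (5,86/5)]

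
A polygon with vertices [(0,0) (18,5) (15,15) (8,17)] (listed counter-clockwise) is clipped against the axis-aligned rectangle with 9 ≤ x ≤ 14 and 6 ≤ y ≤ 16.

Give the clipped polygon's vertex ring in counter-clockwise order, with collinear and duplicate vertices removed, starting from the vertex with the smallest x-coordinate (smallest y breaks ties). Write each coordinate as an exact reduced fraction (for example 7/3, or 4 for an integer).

1. After x ≥ 9: [(9,5/2) (18,5) (15,15) (9,117/7)]
2. After x ≤ 14: [(9,5/2) (14,35/9) (14,107/7) (9,117/7)]
3. After y ≥ 6: [(9,6) (14,6) (14,107/7) (9,117/7)]
4. After y ≤ 16: [(9,16) (9,6) (14,6) (14,107/7) (23/2,16)]
5. Canonical ring: [(9,6) (14,6) (14,107/7) (23/2,16) (9,16)]

Clipped polygon: [(9,6) (14,6) (14,107/7) (23/2,16) (9,16)]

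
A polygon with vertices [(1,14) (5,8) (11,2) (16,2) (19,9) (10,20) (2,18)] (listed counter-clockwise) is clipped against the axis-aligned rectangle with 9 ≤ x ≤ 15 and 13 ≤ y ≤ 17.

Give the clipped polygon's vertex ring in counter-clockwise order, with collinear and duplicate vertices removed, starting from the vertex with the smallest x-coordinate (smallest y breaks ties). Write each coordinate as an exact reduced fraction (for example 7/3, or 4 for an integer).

Clipped polygon: [(9,13) (15,13) (15,125/9) (137/11,17) (9,17)]

1. After x ≥ 9: [(9,4) (11,2) (16,2) (19,9) (10,20) (9,79/4)]
2. After x ≤ 15: [(9,4) (11,2) (15,2) (15,125/9) (10,20) (9,79/4)]
3. After y ≥ 13: [(9,13) (15,13) (15,125/9) (10,20) (9,79/4)]
4. After y ≤ 17: [(9,17) (9,13) (15,13) (15,125/9) (137/11,17)]
5. Canonical ring: [(9,13) (15,13) (15,125/9) (137/11,17) (9,17)]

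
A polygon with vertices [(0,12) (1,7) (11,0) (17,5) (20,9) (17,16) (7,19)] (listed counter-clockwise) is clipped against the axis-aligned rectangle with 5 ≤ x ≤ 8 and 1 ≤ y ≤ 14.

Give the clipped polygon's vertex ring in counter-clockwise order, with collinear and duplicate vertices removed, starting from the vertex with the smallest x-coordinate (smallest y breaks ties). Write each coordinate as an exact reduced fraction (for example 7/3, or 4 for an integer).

Clipped polygon: [(5,21/5) (8,21/10) (8,14) (5,14)]

1. After x ≥ 5: [(5,17) (5,21/5) (11,0) (17,5) (20,9) (17,16) (7,19)]
2. After x ≤ 8: [(5,17) (5,21/5) (8,21/10) (8,187/10) (7,19)]
3. After y ≥ 1: [(5,17) (5,21/5) (8,21/10) (8,187/10) (7,19)]
4. After y ≤ 14: [(5,14) (5,21/5) (8,21/10) (8,14)]
5. Canonical ring: [(5,21/5) (8,21/10) (8,14) (5,14)]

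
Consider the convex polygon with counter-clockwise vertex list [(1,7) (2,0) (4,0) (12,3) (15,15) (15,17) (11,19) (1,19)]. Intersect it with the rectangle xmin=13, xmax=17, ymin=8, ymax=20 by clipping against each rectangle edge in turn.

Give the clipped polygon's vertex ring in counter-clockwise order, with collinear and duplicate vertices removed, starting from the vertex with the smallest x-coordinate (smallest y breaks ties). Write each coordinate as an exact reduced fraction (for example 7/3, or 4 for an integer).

1. After x ≥ 13: [(13,7) (15,15) (15,17) (13,18)]
2. After x ≤ 17: [(13,7) (15,15) (15,17) (13,18)]
3. After y ≥ 8: [(13,8) (53/4,8) (15,15) (15,17) (13,18)]
4. After y ≤ 20: [(13,8) (53/4,8) (15,15) (15,17) (13,18)]
5. Canonical ring: [(13,8) (53/4,8) (15,15) (15,17) (13,18)]

Clipped polygon: [(13,8) (53/4,8) (15,15) (15,17) (13,18)]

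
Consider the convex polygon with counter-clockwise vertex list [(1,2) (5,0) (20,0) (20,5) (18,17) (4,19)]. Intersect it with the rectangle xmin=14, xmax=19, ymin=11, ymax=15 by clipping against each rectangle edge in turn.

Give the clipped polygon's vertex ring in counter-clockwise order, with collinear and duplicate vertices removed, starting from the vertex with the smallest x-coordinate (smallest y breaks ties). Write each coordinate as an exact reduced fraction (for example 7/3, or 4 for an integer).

1. After x ≥ 14: [(14,0) (20,0) (20,5) (18,17) (14,123/7)]
2. After x ≤ 19: [(14,0) (19,0) (19,11) (18,17) (14,123/7)]
3. After y ≥ 11: [(14,11) (19,11) (19,11) (18,17) (14,123/7)]
4. After y ≤ 15: [(14,15) (14,11) (19,11) (19,11) (55/3,15)]
5. Canonical ring: [(14,11) (19,11) (55/3,15) (14,15)]

Clipped polygon: [(14,11) (19,11) (55/3,15) (14,15)]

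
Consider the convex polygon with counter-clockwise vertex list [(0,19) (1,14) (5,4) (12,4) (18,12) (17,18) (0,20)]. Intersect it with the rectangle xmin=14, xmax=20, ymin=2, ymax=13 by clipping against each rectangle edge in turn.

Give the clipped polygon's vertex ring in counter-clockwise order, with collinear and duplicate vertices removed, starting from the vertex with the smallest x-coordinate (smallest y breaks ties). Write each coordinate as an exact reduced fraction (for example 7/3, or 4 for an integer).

1. After x ≥ 14: [(14,20/3) (18,12) (17,18) (14,312/17)]
2. After x ≤ 20: [(14,20/3) (18,12) (17,18) (14,312/17)]
3. After y ≥ 2: [(14,20/3) (18,12) (17,18) (14,312/17)]
4. After y ≤ 13: [(14,13) (14,20/3) (18,12) (107/6,13)]
5. Canonical ring: [(14,20/3) (18,12) (107/6,13) (14,13)]

Clipped polygon: [(14,20/3) (18,12) (107/6,13) (14,13)]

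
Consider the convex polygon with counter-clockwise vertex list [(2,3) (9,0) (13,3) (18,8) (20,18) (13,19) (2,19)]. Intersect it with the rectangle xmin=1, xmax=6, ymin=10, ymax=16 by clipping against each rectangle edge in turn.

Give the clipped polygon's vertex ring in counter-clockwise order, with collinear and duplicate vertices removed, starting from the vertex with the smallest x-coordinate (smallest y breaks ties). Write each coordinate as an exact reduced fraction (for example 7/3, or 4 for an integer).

Clipped polygon: [(2,10) (6,10) (6,16) (2,16)]

1. After x ≥ 1: [(2,3) (9,0) (13,3) (18,8) (20,18) (13,19) (2,19)]
2. After x ≤ 6: [(2,3) (6,9/7) (6,19) (2,19)]
3. After y ≥ 10: [(2,10) (6,10) (6,19) (2,19)]
4. After y ≤ 16: [(2,16) (2,10) (6,10) (6,16)]
5. Canonical ring: [(2,10) (6,10) (6,16) (2,16)]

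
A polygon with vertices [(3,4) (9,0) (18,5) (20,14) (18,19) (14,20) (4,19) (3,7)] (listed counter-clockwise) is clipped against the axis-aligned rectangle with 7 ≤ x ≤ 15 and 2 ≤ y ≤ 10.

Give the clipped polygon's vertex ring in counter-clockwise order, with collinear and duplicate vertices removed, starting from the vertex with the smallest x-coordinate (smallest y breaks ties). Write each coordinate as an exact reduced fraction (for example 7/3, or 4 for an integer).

1. After x ≥ 7: [(7,4/3) (9,0) (18,5) (20,14) (18,19) (14,20) (7,193/10)]
2. After x ≤ 15: [(7,4/3) (9,0) (15,10/3) (15,79/4) (14,20) (7,193/10)]
3. After y ≥ 2: [(7,2) (63/5,2) (15,10/3) (15,79/4) (14,20) (7,193/10)]
4. After y ≤ 10: [(7,10) (7,2) (63/5,2) (15,10/3) (15,10)]
5. Canonical ring: [(7,2) (63/5,2) (15,10/3) (15,10) (7,10)]

Clipped polygon: [(7,2) (63/5,2) (15,10/3) (15,10) (7,10)]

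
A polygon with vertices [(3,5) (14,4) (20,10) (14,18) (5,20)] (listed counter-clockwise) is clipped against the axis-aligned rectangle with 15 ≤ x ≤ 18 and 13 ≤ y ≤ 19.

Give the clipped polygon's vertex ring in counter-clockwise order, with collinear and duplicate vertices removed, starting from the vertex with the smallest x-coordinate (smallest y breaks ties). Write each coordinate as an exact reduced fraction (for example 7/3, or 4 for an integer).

1. After x ≥ 15: [(15,5) (20,10) (15,50/3)]
2. After x ≤ 18: [(15,5) (18,8) (18,38/3) (15,50/3)]
3. After y ≥ 13: [(15,13) (71/4,13) (15,50/3)]
4. After y ≤ 19: [(15,13) (71/4,13) (15,50/3)]
5. Canonical ring: [(15,13) (71/4,13) (15,50/3)]

Clipped polygon: [(15,13) (71/4,13) (15,50/3)]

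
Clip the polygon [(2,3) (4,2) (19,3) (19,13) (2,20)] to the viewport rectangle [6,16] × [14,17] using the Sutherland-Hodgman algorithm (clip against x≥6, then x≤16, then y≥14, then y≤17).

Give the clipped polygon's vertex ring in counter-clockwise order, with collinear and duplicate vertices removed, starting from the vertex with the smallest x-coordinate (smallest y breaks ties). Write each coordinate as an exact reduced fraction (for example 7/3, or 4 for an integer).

1. After x ≥ 6: [(6,32/15) (19,3) (19,13) (6,312/17)]
2. After x ≤ 16: [(6,32/15) (16,14/5) (16,242/17) (6,312/17)]
3. After y ≥ 14: [(6,14) (16,14) (16,242/17) (6,312/17)]
4. After y ≤ 17: [(6,17) (6,14) (16,14) (16,242/17) (65/7,17)]
5. Canonical ring: [(6,14) (16,14) (16,242/17) (65/7,17) (6,17)]

Clipped polygon: [(6,14) (16,14) (16,242/17) (65/7,17) (6,17)]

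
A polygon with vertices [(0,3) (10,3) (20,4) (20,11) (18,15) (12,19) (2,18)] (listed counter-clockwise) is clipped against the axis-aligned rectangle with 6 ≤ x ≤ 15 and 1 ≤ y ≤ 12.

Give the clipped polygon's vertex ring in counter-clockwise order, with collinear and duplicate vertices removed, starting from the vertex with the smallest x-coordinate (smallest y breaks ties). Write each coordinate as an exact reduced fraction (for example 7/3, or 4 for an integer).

1. After x ≥ 6: [(6,3) (10,3) (20,4) (20,11) (18,15) (12,19) (6,92/5)]
2. After x ≤ 15: [(6,3) (10,3) (15,7/2) (15,17) (12,19) (6,92/5)]
3. After y ≥ 1: [(6,3) (10,3) (15,7/2) (15,17) (12,19) (6,92/5)]
4. After y ≤ 12: [(6,12) (6,3) (10,3) (15,7/2) (15,12)]
5. Canonical ring: [(6,3) (10,3) (15,7/2) (15,12) (6,12)]

Clipped polygon: [(6,3) (10,3) (15,7/2) (15,12) (6,12)]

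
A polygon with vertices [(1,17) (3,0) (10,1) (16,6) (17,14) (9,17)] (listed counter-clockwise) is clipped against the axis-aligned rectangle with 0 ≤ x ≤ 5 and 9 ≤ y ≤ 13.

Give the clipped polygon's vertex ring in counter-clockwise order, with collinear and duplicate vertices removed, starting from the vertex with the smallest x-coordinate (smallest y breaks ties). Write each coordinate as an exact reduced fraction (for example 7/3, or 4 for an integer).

1. After x ≥ 0: [(1,17) (3,0) (10,1) (16,6) (17,14) (9,17)]
2. After x ≤ 5: [(5,17) (1,17) (3,0) (5,2/7)]
3. After y ≥ 9: [(5,9) (5,17) (1,17) (33/17,9)]
4. After y ≤ 13: [(5,9) (5,13) (25/17,13) (33/17,9)]
5. Canonical ring: [(25/17,13) (33/17,9) (5,9) (5,13)]

Clipped polygon: [(25/17,13) (33/17,9) (5,9) (5,13)]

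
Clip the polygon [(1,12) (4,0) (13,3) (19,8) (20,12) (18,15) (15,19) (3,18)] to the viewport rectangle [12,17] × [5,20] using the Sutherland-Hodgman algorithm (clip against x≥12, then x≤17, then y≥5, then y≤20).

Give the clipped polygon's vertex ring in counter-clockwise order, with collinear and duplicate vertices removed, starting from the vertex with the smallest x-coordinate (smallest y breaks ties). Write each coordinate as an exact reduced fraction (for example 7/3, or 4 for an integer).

1. After x ≥ 12: [(12,8/3) (13,3) (19,8) (20,12) (18,15) (15,19) (12,75/4)]
2. After x ≤ 17: [(12,8/3) (13,3) (17,19/3) (17,49/3) (15,19) (12,75/4)]
3. After y ≥ 5: [(12,5) (77/5,5) (17,19/3) (17,49/3) (15,19) (12,75/4)]
4. After y ≤ 20: [(12,5) (77/5,5) (17,19/3) (17,49/3) (15,19) (12,75/4)]
5. Canonical ring: [(12,5) (77/5,5) (17,19/3) (17,49/3) (15,19) (12,75/4)]

Clipped polygon: [(12,5) (77/5,5) (17,19/3) (17,49/3) (15,19) (12,75/4)]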